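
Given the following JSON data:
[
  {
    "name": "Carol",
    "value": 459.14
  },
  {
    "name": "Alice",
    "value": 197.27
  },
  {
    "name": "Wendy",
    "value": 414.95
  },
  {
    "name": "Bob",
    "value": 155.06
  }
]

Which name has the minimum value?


Comparing values:
  Carol: 459.14
  Alice: 197.27
  Wendy: 414.95
  Bob: 155.06
Minimum: Bob (155.06)

ANSWER: Bob


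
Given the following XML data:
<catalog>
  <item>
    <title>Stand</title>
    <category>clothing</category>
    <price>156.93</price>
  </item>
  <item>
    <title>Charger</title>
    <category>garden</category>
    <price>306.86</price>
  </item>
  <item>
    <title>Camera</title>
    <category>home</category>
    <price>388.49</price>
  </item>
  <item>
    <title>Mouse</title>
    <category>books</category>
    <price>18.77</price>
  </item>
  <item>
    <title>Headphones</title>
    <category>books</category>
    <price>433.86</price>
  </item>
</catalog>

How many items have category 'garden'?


Scanning <item> elements for <category>garden</category>:
  Item 2: Charger -> MATCH
Count: 1

ANSWER: 1


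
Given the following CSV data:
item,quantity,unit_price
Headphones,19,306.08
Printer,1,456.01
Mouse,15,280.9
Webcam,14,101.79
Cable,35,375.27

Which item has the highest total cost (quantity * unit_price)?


Computing row totals:
  Headphones: 5815.52
  Printer: 456.01
  Mouse: 4213.5
  Webcam: 1425.06
  Cable: 13134.45
Maximum: Cable (13134.45)

ANSWER: Cable


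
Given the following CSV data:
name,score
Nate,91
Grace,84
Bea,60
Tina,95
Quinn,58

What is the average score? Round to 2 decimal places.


Scores: 91, 84, 60, 95, 58
Sum = 388
Count = 5
Average = 388 / 5 = 77.60

ANSWER: 77.60


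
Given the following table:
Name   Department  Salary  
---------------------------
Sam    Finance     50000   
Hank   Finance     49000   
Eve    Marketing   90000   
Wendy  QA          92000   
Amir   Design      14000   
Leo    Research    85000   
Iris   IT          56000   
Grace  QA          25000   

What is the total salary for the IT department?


IT department members:
  Iris: 56000
Total = 56000 = 56000

ANSWER: 56000


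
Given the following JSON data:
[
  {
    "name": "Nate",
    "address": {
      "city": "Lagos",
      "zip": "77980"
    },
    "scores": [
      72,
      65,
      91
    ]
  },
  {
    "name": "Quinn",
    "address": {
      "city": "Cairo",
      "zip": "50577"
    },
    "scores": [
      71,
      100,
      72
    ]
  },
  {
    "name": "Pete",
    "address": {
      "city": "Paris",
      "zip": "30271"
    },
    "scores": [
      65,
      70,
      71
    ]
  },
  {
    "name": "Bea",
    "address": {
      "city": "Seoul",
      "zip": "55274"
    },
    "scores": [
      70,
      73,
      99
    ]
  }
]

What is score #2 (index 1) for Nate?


Path: records[0].scores[1]
Value: 65

ANSWER: 65


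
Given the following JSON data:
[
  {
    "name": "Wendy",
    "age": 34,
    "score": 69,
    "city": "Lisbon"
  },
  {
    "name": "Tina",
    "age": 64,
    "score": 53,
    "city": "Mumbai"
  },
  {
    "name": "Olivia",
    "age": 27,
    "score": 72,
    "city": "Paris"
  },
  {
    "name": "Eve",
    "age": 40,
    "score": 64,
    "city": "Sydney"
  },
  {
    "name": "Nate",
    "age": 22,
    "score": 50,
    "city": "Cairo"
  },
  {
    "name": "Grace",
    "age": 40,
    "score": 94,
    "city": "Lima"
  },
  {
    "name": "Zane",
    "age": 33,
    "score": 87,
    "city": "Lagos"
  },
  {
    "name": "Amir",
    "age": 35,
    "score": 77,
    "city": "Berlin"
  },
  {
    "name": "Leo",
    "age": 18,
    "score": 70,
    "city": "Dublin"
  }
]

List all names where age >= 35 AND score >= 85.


Checking both conditions:
  Wendy (age=34, score=69) -> no
  Tina (age=64, score=53) -> no
  Olivia (age=27, score=72) -> no
  Eve (age=40, score=64) -> no
  Nate (age=22, score=50) -> no
  Grace (age=40, score=94) -> YES
  Zane (age=33, score=87) -> no
  Amir (age=35, score=77) -> no
  Leo (age=18, score=70) -> no


ANSWER: Grace


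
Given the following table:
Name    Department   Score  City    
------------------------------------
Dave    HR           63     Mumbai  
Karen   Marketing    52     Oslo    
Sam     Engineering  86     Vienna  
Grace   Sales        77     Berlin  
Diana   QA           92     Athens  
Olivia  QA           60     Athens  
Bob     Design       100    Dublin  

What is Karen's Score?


Row 2: Karen
Score = 52

ANSWER: 52


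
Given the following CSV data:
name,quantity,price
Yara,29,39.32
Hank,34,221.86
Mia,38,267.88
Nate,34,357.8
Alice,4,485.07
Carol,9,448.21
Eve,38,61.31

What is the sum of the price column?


Values in 'price' column:
  Row 1: 39.32
  Row 2: 221.86
  Row 3: 267.88
  Row 4: 357.8
  Row 5: 485.07
  Row 6: 448.21
  Row 7: 61.31
Sum = 39.32 + 221.86 + 267.88 + 357.8 + 485.07 + 448.21 + 61.31 = 1881.45

ANSWER: 1881.45


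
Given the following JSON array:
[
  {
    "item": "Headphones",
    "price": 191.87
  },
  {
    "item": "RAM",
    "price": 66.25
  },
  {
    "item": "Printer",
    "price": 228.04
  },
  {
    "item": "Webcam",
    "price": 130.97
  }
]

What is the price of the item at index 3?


Array index 3 -> Webcam
price = 130.97

ANSWER: 130.97


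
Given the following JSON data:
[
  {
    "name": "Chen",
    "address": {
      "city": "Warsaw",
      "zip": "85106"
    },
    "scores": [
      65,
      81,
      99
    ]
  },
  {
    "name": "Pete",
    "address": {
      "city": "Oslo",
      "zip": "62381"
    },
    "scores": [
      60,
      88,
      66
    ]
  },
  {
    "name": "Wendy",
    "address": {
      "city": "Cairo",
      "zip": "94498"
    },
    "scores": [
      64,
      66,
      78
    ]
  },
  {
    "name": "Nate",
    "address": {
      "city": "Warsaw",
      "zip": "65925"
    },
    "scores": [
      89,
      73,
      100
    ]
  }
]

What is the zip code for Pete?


Path: records[1].address.zip
Value: 62381

ANSWER: 62381


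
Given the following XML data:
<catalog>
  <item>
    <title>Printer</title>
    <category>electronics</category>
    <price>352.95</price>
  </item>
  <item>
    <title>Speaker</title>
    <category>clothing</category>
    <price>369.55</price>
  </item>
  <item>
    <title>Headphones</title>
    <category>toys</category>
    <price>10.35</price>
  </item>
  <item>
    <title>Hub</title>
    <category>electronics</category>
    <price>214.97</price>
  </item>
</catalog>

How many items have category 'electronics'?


Scanning <item> elements for <category>electronics</category>:
  Item 1: Printer -> MATCH
  Item 4: Hub -> MATCH
Count: 2

ANSWER: 2


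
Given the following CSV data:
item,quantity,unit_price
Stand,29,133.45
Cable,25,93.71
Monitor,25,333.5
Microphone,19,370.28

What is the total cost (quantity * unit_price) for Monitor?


Row: Monitor
quantity = 25
unit_price = 333.5
total = 25 * 333.5 = 8337.5

ANSWER: 8337.5


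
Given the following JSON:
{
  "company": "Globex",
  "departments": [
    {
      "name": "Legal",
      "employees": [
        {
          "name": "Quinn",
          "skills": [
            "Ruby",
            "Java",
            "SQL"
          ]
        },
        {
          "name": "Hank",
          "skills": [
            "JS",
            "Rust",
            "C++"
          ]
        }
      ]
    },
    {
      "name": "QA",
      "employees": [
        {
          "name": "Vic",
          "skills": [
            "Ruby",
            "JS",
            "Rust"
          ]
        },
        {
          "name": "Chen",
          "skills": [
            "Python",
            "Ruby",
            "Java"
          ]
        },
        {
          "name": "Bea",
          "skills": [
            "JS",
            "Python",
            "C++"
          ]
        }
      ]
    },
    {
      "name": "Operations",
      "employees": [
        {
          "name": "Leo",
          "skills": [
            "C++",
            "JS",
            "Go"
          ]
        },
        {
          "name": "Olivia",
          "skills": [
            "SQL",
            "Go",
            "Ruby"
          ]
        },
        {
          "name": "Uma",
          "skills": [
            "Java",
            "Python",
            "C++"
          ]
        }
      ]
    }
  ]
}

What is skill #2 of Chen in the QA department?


Path: departments[1].employees[1].skills[1]
Value: Ruby

ANSWER: Ruby


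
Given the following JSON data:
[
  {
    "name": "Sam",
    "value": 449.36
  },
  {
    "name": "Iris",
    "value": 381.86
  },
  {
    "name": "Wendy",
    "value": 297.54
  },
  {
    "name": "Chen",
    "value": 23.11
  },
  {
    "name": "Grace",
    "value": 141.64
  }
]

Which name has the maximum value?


Comparing values:
  Sam: 449.36
  Iris: 381.86
  Wendy: 297.54
  Chen: 23.11
  Grace: 141.64
Maximum: Sam (449.36)

ANSWER: Sam


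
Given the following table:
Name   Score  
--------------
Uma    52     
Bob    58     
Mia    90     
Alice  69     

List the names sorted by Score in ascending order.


Sorting by Score (ascending):
  Uma: 52
  Bob: 58
  Alice: 69
  Mia: 90


ANSWER: Uma, Bob, Alice, Mia


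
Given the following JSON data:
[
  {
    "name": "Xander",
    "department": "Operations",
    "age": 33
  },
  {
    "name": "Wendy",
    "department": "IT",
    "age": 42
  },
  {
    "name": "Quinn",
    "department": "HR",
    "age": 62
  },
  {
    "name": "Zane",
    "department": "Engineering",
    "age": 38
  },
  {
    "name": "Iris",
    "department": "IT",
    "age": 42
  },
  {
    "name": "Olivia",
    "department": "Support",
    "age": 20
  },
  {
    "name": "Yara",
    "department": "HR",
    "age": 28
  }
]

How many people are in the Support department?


Scanning records for department = Support
  Record 5: Olivia
Count: 1

ANSWER: 1


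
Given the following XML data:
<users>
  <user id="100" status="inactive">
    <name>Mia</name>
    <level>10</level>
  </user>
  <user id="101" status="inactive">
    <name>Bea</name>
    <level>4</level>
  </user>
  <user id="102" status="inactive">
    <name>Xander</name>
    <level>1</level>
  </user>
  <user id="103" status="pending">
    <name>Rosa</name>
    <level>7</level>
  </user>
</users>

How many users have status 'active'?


Counting users with status='active':
Count: 0

ANSWER: 0


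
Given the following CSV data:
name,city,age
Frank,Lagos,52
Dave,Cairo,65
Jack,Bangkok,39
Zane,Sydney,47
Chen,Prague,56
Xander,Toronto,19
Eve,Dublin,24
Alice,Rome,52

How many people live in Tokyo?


Scanning city column for 'Tokyo':
Total matches: 0

ANSWER: 0


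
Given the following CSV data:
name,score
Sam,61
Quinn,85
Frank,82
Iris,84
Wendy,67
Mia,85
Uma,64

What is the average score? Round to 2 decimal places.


Scores: 61, 85, 82, 84, 67, 85, 64
Sum = 528
Count = 7
Average = 528 / 7 = 75.43

ANSWER: 75.43


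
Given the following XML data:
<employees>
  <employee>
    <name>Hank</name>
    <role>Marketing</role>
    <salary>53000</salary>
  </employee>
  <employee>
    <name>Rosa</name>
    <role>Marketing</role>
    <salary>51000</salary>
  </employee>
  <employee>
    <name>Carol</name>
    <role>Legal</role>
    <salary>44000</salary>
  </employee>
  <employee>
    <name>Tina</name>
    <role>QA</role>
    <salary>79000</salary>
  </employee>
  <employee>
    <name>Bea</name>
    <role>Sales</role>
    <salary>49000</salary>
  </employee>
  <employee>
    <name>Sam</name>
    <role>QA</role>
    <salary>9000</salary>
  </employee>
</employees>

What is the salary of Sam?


Searching for <employee> with <name>Sam</name>
Found at position 6
<salary>9000</salary>

ANSWER: 9000


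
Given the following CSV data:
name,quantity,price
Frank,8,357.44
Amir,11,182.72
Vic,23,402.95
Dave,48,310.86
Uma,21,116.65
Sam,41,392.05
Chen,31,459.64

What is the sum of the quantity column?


Values in 'quantity' column:
  Row 1: 8
  Row 2: 11
  Row 3: 23
  Row 4: 48
  Row 5: 21
  Row 6: 41
  Row 7: 31
Sum = 8 + 11 + 23 + 48 + 21 + 41 + 31 = 183

ANSWER: 183


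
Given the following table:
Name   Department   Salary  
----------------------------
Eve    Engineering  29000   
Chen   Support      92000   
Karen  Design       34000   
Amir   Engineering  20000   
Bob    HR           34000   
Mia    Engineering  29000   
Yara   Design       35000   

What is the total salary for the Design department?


Design department members:
  Karen: 34000
  Yara: 35000
Total = 34000 + 35000 = 69000

ANSWER: 69000


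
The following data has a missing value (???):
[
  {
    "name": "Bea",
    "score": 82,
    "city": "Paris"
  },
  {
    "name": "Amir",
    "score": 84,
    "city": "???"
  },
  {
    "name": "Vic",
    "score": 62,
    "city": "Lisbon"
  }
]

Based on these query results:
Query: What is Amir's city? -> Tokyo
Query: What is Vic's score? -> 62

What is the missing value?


The missing value is Amir's city
From query: Amir's city = Tokyo

ANSWER: Tokyo


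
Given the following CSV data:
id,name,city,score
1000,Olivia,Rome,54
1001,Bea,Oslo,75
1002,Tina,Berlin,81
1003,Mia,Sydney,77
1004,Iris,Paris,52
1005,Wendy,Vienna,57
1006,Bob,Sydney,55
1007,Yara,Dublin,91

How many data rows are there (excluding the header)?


Counting rows (excluding header):
Header: id,name,city,score
Data rows: 8

ANSWER: 8


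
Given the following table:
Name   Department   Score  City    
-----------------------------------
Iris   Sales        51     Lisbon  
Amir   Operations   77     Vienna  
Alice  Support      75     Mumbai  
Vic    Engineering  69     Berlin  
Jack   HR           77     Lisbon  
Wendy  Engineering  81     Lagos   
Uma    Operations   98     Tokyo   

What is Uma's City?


Row 7: Uma
City = Tokyo

ANSWER: Tokyo


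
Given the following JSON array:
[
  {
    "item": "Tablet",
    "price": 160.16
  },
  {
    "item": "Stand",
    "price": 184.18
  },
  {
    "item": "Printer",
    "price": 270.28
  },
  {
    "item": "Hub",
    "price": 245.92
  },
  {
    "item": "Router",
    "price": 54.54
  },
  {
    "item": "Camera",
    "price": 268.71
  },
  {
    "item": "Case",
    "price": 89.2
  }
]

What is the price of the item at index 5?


Array index 5 -> Camera
price = 268.71

ANSWER: 268.71


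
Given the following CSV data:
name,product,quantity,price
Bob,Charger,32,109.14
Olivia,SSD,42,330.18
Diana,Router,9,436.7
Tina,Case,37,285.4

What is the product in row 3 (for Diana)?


Row 3: Diana
Column 'product' = Router

ANSWER: Router


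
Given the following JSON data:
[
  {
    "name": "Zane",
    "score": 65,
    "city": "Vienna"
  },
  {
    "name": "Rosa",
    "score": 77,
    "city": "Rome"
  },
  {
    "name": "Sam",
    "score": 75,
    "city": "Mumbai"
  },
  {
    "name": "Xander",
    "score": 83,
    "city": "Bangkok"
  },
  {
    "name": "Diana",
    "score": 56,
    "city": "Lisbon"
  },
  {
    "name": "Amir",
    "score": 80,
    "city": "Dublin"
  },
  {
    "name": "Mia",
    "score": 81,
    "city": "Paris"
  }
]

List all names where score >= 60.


Filtering records where score >= 60:
  Zane (score=65) -> YES
  Rosa (score=77) -> YES
  Sam (score=75) -> YES
  Xander (score=83) -> YES
  Diana (score=56) -> no
  Amir (score=80) -> YES
  Mia (score=81) -> YES


ANSWER: Zane, Rosa, Sam, Xander, Amir, Mia


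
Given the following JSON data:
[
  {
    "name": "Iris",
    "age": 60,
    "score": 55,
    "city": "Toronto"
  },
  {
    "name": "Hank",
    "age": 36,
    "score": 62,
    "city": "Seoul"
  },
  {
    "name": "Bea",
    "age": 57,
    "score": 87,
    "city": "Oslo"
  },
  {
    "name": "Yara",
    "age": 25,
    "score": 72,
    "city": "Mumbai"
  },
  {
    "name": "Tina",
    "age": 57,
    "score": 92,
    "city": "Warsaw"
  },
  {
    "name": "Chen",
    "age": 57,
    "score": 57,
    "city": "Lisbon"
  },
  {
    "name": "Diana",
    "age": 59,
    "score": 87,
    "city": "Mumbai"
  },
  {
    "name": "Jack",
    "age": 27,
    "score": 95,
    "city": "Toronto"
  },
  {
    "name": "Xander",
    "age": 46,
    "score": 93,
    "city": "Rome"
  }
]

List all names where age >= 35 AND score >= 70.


Checking both conditions:
  Iris (age=60, score=55) -> no
  Hank (age=36, score=62) -> no
  Bea (age=57, score=87) -> YES
  Yara (age=25, score=72) -> no
  Tina (age=57, score=92) -> YES
  Chen (age=57, score=57) -> no
  Diana (age=59, score=87) -> YES
  Jack (age=27, score=95) -> no
  Xander (age=46, score=93) -> YES


ANSWER: Bea, Tina, Diana, Xander


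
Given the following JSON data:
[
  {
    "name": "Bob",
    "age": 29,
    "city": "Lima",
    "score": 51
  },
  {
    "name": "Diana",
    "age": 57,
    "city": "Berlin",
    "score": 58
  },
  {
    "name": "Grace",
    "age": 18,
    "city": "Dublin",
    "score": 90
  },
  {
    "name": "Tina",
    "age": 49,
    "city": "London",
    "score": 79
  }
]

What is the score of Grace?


Looking up record where name = Grace
Record index: 2
Field 'score' = 90

ANSWER: 90


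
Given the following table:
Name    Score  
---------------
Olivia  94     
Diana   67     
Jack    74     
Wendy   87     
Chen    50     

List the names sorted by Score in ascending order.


Sorting by Score (ascending):
  Chen: 50
  Diana: 67
  Jack: 74
  Wendy: 87
  Olivia: 94


ANSWER: Chen, Diana, Jack, Wendy, Olivia


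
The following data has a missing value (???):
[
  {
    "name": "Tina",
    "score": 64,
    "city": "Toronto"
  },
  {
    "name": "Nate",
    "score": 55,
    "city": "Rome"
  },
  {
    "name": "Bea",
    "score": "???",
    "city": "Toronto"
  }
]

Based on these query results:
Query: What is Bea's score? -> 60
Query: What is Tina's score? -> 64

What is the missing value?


The missing value is Bea's score
From query: Bea's score = 60

ANSWER: 60


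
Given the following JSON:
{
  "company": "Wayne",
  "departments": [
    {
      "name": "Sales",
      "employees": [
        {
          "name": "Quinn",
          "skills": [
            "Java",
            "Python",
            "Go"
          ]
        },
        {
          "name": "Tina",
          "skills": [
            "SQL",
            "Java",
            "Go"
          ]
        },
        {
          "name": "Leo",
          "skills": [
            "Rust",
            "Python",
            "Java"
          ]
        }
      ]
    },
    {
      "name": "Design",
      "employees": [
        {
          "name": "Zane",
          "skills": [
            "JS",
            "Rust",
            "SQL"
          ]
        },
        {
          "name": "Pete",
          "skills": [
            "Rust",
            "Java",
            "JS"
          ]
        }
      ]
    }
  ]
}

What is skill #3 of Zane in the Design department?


Path: departments[1].employees[0].skills[2]
Value: SQL

ANSWER: SQL


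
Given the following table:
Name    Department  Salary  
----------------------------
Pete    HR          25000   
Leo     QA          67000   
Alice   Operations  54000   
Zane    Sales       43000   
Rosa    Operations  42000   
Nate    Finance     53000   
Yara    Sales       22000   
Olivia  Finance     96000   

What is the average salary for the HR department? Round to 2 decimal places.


HR department members:
  Pete: 25000
Sum = 25000
Count = 1
Average = 25000 / 1 = 25000.00

ANSWER: 25000.00


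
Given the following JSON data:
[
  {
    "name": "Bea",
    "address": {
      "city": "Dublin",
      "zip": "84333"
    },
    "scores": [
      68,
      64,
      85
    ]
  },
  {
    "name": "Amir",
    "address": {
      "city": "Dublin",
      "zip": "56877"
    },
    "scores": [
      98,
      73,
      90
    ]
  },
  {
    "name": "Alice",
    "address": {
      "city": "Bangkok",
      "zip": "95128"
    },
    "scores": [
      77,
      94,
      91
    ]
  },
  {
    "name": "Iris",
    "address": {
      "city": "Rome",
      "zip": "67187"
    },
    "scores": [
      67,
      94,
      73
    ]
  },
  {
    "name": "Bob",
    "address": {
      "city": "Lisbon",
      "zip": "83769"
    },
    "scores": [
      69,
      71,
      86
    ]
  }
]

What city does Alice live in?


Path: records[2].address.city
Value: Bangkok

ANSWER: Bangkok


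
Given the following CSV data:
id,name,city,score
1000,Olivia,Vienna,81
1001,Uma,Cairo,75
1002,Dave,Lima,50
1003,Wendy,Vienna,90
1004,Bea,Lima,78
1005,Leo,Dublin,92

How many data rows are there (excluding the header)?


Counting rows (excluding header):
Header: id,name,city,score
Data rows: 6

ANSWER: 6


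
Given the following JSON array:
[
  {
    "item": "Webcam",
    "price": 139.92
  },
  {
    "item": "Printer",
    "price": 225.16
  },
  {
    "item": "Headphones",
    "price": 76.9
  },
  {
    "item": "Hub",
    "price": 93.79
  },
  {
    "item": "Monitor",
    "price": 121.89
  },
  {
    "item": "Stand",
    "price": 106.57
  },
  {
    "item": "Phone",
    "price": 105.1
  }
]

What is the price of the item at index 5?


Array index 5 -> Stand
price = 106.57

ANSWER: 106.57


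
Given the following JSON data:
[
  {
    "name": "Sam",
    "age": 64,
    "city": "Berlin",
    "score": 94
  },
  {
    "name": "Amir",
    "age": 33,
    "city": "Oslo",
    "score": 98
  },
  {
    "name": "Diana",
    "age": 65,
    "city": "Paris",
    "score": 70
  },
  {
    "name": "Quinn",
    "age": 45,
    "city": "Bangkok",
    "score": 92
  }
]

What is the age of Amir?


Looking up record where name = Amir
Record index: 1
Field 'age' = 33

ANSWER: 33


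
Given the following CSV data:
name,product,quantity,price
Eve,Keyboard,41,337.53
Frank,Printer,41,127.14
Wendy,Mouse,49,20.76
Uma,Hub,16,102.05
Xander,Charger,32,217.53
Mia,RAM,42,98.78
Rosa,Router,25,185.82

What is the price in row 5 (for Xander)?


Row 5: Xander
Column 'price' = 217.53

ANSWER: 217.53


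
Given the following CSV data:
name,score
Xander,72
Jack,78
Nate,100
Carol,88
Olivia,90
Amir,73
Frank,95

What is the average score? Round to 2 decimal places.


Scores: 72, 78, 100, 88, 90, 73, 95
Sum = 596
Count = 7
Average = 596 / 7 = 85.14

ANSWER: 85.14


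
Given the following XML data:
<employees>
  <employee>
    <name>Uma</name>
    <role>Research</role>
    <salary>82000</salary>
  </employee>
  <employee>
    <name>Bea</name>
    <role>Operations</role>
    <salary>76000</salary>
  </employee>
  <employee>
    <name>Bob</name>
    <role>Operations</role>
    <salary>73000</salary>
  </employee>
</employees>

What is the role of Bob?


Searching for <employee> with <name>Bob</name>
Found at position 3
<role>Operations</role>

ANSWER: Operations


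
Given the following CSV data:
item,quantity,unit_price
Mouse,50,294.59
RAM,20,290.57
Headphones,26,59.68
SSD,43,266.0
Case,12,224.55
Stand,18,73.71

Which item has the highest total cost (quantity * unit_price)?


Computing row totals:
  Mouse: 14729.5
  RAM: 5811.4
  Headphones: 1551.68
  SSD: 11438.0
  Case: 2694.6
  Stand: 1326.78
Maximum: Mouse (14729.5)

ANSWER: Mouse


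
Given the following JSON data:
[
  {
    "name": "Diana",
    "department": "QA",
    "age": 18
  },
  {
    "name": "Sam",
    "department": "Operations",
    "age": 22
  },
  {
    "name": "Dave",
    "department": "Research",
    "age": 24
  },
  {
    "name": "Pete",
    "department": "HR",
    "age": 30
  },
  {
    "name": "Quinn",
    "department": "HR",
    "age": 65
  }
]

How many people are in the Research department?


Scanning records for department = Research
  Record 2: Dave
Count: 1

ANSWER: 1


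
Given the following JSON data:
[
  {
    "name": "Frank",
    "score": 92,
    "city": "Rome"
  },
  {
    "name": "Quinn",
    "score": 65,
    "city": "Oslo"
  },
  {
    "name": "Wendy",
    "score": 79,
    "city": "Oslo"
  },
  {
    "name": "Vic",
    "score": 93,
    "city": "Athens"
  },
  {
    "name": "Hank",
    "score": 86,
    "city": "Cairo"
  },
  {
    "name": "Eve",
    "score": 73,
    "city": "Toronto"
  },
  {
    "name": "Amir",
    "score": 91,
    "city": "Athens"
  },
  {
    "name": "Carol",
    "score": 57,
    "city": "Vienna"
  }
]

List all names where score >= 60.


Filtering records where score >= 60:
  Frank (score=92) -> YES
  Quinn (score=65) -> YES
  Wendy (score=79) -> YES
  Vic (score=93) -> YES
  Hank (score=86) -> YES
  Eve (score=73) -> YES
  Amir (score=91) -> YES
  Carol (score=57) -> no


ANSWER: Frank, Quinn, Wendy, Vic, Hank, Eve, Amir


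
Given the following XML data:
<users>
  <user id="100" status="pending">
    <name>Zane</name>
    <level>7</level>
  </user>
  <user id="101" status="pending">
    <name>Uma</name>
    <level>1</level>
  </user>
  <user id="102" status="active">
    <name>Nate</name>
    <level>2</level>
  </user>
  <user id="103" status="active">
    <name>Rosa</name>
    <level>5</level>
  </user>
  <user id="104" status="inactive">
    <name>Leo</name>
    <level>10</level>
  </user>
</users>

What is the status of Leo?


Finding user with name = Leo
user id="104" status="inactive"

ANSWER: inactive


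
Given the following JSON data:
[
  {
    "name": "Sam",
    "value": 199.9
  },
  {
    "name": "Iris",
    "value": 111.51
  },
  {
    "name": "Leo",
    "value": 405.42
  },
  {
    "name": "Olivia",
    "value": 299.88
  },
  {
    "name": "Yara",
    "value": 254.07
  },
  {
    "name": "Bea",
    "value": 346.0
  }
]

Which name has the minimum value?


Comparing values:
  Sam: 199.9
  Iris: 111.51
  Leo: 405.42
  Olivia: 299.88
  Yara: 254.07
  Bea: 346.0
Minimum: Iris (111.51)

ANSWER: Iris


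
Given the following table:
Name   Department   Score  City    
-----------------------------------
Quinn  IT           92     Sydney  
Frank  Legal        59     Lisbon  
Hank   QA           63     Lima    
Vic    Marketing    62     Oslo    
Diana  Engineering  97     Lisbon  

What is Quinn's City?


Row 1: Quinn
City = Sydney

ANSWER: Sydney


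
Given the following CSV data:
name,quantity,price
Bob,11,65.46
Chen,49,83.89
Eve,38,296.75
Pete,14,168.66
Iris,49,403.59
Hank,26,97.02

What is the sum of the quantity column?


Values in 'quantity' column:
  Row 1: 11
  Row 2: 49
  Row 3: 38
  Row 4: 14
  Row 5: 49
  Row 6: 26
Sum = 11 + 49 + 38 + 14 + 49 + 26 = 187

ANSWER: 187


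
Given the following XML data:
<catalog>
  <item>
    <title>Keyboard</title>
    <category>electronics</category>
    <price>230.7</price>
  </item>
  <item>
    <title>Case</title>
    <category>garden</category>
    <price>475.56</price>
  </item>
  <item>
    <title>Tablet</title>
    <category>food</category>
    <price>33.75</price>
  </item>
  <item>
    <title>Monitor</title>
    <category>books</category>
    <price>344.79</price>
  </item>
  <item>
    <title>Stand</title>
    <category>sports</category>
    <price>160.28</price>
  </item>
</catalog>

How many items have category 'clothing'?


Scanning <item> elements for <category>clothing</category>:
Count: 0

ANSWER: 0


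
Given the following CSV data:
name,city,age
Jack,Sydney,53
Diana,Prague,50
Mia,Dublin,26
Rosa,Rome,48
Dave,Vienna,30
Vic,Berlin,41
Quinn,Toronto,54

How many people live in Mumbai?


Scanning city column for 'Mumbai':
Total matches: 0

ANSWER: 0


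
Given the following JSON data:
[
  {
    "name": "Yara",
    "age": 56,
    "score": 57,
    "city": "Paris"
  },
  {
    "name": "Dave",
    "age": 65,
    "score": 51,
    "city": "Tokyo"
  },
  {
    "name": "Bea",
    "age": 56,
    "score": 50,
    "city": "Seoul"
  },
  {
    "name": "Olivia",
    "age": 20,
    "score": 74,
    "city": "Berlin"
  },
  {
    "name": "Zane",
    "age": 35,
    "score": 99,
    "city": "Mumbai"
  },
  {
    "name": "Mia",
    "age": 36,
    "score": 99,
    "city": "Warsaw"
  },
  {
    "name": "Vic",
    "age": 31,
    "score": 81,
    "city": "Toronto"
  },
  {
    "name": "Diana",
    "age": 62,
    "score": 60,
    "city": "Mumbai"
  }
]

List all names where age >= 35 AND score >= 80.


Checking both conditions:
  Yara (age=56, score=57) -> no
  Dave (age=65, score=51) -> no
  Bea (age=56, score=50) -> no
  Olivia (age=20, score=74) -> no
  Zane (age=35, score=99) -> YES
  Mia (age=36, score=99) -> YES
  Vic (age=31, score=81) -> no
  Diana (age=62, score=60) -> no


ANSWER: Zane, Mia


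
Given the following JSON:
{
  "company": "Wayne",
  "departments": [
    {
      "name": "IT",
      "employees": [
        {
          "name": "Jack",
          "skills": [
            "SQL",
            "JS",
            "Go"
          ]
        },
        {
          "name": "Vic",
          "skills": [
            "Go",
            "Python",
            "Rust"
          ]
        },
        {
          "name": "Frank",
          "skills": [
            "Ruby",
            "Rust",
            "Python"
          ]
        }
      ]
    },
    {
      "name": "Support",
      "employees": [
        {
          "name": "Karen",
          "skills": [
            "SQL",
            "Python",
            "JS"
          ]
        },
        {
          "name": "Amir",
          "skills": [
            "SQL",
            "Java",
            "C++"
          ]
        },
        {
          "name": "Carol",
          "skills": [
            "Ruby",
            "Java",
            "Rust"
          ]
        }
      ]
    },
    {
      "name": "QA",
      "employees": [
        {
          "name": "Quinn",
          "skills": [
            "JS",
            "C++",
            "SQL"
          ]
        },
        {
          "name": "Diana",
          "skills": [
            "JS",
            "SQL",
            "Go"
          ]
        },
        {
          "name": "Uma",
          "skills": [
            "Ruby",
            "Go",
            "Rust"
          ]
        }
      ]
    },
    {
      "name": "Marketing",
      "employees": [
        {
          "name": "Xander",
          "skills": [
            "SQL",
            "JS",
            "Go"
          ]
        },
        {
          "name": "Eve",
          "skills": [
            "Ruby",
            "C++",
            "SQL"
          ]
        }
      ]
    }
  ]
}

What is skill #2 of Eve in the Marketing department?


Path: departments[3].employees[1].skills[1]
Value: C++

ANSWER: C++


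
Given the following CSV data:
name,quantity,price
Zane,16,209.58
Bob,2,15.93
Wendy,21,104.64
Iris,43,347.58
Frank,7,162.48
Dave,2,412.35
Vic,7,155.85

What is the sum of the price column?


Values in 'price' column:
  Row 1: 209.58
  Row 2: 15.93
  Row 3: 104.64
  Row 4: 347.58
  Row 5: 162.48
  Row 6: 412.35
  Row 7: 155.85
Sum = 209.58 + 15.93 + 104.64 + 347.58 + 162.48 + 412.35 + 155.85 = 1408.41

ANSWER: 1408.41


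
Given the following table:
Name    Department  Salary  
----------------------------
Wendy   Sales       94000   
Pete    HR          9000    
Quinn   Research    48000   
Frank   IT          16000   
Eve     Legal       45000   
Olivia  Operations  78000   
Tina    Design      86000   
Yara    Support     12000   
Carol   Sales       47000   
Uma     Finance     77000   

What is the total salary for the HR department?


HR department members:
  Pete: 9000
Total = 9000 = 9000

ANSWER: 9000


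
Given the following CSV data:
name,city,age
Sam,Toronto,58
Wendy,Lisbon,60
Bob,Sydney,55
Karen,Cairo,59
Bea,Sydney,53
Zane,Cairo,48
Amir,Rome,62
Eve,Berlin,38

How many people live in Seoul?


Scanning city column for 'Seoul':
Total matches: 0

ANSWER: 0


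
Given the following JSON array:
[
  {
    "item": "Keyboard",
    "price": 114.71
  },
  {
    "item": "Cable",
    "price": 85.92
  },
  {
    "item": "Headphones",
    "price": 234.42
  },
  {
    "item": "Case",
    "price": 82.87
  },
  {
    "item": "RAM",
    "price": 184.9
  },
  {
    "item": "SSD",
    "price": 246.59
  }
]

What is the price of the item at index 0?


Array index 0 -> Keyboard
price = 114.71

ANSWER: 114.71


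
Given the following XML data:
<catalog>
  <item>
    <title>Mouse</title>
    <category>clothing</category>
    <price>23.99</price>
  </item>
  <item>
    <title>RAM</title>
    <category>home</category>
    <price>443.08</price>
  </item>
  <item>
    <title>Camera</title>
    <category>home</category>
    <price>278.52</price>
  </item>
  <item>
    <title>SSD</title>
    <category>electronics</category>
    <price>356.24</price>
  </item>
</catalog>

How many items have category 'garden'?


Scanning <item> elements for <category>garden</category>:
Count: 0

ANSWER: 0


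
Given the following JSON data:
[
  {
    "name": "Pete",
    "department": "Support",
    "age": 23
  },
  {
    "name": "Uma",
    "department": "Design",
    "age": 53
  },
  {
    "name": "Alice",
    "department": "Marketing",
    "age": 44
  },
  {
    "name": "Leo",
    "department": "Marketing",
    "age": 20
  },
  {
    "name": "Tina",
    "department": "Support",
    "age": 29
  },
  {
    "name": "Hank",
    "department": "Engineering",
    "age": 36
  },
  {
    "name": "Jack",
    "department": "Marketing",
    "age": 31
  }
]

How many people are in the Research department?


Scanning records for department = Research
  No matches found
Count: 0

ANSWER: 0


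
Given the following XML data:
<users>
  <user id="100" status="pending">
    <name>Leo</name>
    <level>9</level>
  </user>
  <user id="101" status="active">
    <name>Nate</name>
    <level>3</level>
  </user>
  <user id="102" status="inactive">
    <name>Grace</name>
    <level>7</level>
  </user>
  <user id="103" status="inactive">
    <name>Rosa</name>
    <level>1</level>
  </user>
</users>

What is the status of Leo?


Finding user with name = Leo
user id="100" status="pending"

ANSWER: pending


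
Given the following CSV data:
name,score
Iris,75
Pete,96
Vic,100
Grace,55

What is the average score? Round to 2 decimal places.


Scores: 75, 96, 100, 55
Sum = 326
Count = 4
Average = 326 / 4 = 81.50

ANSWER: 81.50


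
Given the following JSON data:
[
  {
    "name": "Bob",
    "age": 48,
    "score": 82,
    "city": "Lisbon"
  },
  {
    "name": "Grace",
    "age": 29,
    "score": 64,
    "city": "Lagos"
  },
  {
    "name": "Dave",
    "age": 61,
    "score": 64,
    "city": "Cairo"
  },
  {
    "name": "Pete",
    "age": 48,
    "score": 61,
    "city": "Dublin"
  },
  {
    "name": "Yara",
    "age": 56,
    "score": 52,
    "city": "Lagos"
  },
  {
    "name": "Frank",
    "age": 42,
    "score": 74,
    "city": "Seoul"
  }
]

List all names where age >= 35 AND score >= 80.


Checking both conditions:
  Bob (age=48, score=82) -> YES
  Grace (age=29, score=64) -> no
  Dave (age=61, score=64) -> no
  Pete (age=48, score=61) -> no
  Yara (age=56, score=52) -> no
  Frank (age=42, score=74) -> no


ANSWER: Bob


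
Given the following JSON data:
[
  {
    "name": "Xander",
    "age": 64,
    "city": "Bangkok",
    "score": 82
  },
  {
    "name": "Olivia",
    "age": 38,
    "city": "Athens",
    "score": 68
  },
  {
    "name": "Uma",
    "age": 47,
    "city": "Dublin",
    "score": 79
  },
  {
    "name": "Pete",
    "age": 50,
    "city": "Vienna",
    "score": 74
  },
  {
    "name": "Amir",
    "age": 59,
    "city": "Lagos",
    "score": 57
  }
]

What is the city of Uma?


Looking up record where name = Uma
Record index: 2
Field 'city' = Dublin

ANSWER: Dublin


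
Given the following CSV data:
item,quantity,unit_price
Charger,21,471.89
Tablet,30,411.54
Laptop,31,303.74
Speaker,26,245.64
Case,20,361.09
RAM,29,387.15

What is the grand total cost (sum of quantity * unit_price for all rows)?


Computing row totals:
  Charger: 21 * 471.89 = 9909.69
  Tablet: 30 * 411.54 = 12346.2
  Laptop: 31 * 303.74 = 9415.94
  Speaker: 26 * 245.64 = 6386.64
  Case: 20 * 361.09 = 7221.8
  RAM: 29 * 387.15 = 11227.35
Grand total = 9909.69 + 12346.2 + 9415.94 + 6386.64 + 7221.8 + 11227.35 = 56507.62

ANSWER: 56507.62


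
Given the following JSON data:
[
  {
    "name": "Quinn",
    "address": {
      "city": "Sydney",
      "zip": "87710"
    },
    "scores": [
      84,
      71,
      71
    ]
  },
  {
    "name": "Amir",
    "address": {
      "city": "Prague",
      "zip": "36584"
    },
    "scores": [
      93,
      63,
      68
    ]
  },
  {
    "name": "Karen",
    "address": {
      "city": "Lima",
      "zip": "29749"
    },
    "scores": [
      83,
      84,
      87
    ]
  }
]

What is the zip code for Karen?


Path: records[2].address.zip
Value: 29749

ANSWER: 29749


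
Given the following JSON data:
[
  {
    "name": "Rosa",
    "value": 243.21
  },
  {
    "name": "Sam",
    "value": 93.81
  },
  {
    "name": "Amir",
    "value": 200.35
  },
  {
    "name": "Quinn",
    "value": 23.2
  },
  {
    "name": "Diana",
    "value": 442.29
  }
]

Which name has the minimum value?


Comparing values:
  Rosa: 243.21
  Sam: 93.81
  Amir: 200.35
  Quinn: 23.2
  Diana: 442.29
Minimum: Quinn (23.2)

ANSWER: Quinn


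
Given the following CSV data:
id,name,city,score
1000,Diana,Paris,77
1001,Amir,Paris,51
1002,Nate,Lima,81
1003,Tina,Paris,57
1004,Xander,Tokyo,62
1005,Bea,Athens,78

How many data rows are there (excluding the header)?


Counting rows (excluding header):
Header: id,name,city,score
Data rows: 6

ANSWER: 6


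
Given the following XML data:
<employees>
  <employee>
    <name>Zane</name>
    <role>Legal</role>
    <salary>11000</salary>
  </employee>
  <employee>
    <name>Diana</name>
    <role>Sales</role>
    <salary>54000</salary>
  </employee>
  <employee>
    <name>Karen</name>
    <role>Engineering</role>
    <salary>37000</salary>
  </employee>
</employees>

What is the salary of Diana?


Searching for <employee> with <name>Diana</name>
Found at position 2
<salary>54000</salary>

ANSWER: 54000


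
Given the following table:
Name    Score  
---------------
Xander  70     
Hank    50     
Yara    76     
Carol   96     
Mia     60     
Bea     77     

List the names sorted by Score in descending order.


Sorting by Score (descending):
  Carol: 96
  Bea: 77
  Yara: 76
  Xander: 70
  Mia: 60
  Hank: 50


ANSWER: Carol, Bea, Yara, Xander, Mia, Hank


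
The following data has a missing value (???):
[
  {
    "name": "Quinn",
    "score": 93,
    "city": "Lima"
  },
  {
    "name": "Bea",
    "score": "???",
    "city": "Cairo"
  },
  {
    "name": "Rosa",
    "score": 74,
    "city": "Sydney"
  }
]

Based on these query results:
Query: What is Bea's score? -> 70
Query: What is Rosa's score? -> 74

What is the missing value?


The missing value is Bea's score
From query: Bea's score = 70

ANSWER: 70


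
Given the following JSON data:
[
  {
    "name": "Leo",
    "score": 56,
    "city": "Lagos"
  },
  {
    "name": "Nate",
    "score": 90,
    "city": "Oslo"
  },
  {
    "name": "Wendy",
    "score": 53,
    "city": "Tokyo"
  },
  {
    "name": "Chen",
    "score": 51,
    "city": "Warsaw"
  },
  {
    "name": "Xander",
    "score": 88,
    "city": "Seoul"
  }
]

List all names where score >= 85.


Filtering records where score >= 85:
  Leo (score=56) -> no
  Nate (score=90) -> YES
  Wendy (score=53) -> no
  Chen (score=51) -> no
  Xander (score=88) -> YES


ANSWER: Nate, Xander


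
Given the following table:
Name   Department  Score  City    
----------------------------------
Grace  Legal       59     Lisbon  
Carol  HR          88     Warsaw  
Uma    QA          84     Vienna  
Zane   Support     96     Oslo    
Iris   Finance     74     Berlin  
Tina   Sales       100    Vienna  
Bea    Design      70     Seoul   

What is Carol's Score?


Row 2: Carol
Score = 88

ANSWER: 88


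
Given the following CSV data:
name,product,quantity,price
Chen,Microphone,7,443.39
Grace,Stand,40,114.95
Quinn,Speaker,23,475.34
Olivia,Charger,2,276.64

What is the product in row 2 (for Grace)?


Row 2: Grace
Column 'product' = Stand

ANSWER: Stand


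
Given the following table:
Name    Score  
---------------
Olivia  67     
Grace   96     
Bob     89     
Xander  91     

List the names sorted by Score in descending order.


Sorting by Score (descending):
  Grace: 96
  Xander: 91
  Bob: 89
  Olivia: 67


ANSWER: Grace, Xander, Bob, Olivia


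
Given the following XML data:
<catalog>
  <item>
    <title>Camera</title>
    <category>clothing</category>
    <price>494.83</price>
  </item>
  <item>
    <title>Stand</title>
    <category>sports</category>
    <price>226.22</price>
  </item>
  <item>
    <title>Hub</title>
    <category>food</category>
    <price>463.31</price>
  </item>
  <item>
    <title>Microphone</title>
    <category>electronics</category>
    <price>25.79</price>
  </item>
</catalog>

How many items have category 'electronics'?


Scanning <item> elements for <category>electronics</category>:
  Item 4: Microphone -> MATCH
Count: 1

ANSWER: 1
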